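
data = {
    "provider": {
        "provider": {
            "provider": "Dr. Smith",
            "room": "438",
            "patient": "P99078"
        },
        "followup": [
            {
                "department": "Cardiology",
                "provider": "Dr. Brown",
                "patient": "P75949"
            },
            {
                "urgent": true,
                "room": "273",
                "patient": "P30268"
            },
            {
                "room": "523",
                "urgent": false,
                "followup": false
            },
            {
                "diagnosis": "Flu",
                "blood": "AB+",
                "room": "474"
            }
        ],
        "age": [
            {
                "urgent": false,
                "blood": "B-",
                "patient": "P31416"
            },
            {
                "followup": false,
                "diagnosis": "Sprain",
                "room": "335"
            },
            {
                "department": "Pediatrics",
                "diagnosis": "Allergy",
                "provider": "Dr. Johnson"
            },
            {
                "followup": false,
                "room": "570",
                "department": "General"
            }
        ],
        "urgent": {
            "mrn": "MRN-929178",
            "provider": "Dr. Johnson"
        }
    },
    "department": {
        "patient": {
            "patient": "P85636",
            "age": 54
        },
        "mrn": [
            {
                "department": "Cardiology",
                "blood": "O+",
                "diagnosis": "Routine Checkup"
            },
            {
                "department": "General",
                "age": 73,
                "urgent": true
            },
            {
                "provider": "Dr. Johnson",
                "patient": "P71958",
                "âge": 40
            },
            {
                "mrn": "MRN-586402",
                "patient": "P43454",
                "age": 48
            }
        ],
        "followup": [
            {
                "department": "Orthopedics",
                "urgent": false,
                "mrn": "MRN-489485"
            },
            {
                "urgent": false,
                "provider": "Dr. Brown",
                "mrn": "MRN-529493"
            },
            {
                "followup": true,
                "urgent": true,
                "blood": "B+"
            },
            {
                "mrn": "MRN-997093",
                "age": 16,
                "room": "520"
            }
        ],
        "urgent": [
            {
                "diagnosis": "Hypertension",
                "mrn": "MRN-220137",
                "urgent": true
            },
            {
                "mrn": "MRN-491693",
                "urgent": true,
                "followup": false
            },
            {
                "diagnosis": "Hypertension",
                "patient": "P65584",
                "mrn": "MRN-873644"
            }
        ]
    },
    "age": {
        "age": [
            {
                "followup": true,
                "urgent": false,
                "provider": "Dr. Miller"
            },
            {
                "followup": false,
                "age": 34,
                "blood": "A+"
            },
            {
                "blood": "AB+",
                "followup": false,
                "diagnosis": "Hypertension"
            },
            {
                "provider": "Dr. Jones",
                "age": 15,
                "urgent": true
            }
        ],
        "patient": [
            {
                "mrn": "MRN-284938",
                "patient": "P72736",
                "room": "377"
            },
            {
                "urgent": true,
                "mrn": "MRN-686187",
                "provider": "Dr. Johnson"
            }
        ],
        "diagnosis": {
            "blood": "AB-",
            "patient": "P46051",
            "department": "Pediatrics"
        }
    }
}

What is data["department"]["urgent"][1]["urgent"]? True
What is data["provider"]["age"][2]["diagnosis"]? "Allergy"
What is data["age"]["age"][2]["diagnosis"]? "Hypertension"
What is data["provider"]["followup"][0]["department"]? "Cardiology"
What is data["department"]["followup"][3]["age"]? 16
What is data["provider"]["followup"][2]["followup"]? False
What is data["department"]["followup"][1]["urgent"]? False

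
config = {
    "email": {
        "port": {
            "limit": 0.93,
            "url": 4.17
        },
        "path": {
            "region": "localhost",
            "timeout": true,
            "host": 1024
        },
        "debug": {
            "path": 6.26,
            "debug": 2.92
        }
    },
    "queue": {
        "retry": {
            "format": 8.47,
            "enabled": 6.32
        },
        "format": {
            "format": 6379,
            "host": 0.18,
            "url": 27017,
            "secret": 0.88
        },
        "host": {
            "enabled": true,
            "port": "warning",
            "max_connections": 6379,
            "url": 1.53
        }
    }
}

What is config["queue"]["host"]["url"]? 1.53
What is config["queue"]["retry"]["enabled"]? 6.32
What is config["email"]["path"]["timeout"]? True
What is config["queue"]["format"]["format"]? 6379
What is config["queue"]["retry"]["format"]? 8.47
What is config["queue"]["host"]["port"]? "warning"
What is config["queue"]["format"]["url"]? 27017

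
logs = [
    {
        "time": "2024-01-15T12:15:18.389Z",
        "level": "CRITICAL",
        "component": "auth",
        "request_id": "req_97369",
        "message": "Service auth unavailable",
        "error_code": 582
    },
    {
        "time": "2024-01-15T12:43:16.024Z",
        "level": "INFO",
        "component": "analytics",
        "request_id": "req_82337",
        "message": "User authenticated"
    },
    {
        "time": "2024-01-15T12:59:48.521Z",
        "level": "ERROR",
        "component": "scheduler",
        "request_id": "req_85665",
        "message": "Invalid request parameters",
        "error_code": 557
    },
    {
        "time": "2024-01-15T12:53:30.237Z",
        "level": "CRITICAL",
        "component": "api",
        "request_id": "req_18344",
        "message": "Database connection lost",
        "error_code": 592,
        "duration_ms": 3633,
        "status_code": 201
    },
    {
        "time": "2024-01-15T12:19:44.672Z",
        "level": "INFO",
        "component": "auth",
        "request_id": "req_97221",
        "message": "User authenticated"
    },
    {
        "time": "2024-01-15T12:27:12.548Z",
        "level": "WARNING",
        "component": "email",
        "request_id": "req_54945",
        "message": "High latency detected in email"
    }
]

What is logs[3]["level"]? "CRITICAL"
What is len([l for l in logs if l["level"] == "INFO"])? 2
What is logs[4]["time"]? "2024-01-15T12:19:44.672Z"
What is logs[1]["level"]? "INFO"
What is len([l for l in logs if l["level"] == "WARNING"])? 1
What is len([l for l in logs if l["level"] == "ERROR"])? 1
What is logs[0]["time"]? "2024-01-15T12:15:18.389Z"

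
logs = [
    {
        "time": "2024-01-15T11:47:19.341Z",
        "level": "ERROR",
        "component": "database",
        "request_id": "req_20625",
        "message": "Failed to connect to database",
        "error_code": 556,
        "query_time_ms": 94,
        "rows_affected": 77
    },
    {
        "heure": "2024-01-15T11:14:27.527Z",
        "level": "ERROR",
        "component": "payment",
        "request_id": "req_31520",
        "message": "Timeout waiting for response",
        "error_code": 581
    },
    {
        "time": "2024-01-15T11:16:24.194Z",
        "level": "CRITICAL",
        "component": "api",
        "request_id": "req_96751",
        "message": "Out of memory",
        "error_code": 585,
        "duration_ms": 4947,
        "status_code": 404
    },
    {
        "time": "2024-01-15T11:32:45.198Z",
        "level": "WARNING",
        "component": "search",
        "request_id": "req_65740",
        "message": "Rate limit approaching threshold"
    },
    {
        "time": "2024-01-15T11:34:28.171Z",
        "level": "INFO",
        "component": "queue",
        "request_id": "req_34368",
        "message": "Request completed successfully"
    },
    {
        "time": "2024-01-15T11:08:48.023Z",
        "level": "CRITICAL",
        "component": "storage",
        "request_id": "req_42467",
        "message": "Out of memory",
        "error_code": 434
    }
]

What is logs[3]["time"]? "2024-01-15T11:32:45.198Z"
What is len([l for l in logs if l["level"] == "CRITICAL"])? 2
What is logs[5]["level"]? "CRITICAL"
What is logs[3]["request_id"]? "req_65740"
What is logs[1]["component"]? "payment"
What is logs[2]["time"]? "2024-01-15T11:16:24.194Z"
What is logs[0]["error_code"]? 556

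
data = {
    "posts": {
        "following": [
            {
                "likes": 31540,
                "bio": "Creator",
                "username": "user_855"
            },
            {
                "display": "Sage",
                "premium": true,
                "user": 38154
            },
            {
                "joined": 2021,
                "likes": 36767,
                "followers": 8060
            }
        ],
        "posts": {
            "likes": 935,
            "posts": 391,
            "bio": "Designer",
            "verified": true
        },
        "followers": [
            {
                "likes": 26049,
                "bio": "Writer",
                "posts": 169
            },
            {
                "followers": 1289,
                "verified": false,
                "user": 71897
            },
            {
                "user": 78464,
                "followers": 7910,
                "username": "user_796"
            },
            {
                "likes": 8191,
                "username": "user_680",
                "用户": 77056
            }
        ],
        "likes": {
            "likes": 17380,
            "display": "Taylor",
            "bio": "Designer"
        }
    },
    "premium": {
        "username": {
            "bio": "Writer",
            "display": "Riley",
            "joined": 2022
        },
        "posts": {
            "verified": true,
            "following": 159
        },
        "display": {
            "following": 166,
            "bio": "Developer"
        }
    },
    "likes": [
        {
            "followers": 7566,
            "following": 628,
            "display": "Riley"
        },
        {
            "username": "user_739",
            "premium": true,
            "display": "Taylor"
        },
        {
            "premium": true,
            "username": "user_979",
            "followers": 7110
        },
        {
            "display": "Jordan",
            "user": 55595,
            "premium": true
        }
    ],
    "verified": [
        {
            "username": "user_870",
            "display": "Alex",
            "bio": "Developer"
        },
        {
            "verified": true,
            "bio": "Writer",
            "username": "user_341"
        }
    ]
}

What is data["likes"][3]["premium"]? True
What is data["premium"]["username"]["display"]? "Riley"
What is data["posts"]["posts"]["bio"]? "Designer"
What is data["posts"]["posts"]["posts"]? 391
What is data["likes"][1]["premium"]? True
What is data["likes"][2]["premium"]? True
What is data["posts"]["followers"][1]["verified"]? False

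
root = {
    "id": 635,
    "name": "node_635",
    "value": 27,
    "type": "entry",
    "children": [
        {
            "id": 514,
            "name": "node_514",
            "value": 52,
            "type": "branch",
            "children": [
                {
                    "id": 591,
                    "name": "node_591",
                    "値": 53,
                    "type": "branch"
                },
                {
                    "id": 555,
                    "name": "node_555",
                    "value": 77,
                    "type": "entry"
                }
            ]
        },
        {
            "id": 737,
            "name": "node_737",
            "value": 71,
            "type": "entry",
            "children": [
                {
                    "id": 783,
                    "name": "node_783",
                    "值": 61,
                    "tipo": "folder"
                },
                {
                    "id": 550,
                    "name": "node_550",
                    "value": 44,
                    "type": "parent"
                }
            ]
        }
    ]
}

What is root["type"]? "entry"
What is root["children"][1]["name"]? "node_737"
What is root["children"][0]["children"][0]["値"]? 53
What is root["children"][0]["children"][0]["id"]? 591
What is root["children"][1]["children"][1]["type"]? "parent"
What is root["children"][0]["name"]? "node_514"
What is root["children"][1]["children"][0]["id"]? 783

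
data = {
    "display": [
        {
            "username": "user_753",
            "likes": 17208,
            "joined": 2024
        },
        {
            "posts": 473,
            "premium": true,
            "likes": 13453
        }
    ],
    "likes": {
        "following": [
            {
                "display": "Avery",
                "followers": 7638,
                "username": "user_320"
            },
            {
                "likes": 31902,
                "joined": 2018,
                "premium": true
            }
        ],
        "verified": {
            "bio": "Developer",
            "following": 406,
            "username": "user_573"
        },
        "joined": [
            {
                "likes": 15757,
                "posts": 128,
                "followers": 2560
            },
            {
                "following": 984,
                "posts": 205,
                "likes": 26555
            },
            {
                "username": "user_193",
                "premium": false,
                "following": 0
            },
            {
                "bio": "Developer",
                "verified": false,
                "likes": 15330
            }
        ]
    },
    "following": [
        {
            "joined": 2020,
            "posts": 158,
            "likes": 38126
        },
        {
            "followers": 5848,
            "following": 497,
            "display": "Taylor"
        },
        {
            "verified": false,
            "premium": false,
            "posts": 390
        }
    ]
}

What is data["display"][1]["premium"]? True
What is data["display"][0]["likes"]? 17208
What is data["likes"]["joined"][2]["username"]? "user_193"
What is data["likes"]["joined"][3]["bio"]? "Developer"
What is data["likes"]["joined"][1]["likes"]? 26555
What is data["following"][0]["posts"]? 158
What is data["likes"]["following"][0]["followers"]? 7638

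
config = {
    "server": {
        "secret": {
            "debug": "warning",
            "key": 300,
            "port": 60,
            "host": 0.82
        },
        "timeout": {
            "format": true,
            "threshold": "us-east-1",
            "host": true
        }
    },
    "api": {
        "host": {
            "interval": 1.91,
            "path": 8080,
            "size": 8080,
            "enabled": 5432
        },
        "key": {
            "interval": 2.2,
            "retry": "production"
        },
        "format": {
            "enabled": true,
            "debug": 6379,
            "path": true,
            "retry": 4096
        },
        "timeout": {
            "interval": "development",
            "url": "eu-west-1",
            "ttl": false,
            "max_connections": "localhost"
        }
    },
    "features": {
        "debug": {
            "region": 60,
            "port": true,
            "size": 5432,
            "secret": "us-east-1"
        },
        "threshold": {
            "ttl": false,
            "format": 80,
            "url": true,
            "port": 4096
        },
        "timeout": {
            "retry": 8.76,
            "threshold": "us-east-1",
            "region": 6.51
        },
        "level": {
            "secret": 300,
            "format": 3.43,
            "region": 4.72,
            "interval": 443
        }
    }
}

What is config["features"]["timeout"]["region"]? 6.51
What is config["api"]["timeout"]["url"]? "eu-west-1"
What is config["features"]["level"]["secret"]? 300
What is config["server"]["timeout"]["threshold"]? "us-east-1"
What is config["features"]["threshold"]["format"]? 80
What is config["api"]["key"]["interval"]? 2.2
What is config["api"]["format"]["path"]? True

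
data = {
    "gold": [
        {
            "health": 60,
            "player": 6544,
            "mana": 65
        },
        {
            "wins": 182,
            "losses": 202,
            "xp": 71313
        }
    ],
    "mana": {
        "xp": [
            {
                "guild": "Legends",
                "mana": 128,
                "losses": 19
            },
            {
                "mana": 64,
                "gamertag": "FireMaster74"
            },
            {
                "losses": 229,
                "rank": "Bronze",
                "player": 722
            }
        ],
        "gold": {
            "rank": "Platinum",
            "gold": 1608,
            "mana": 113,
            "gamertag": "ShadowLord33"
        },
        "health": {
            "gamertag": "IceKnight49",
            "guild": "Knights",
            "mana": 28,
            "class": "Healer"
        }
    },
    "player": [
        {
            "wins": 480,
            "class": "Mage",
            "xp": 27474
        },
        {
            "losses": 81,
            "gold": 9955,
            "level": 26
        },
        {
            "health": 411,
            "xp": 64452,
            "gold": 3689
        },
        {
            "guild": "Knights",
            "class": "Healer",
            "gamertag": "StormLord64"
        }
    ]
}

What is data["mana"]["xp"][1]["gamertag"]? "FireMaster74"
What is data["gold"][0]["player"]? 6544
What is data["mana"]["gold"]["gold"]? 1608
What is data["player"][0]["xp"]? 27474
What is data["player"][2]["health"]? 411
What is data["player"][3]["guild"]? "Knights"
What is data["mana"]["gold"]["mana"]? 113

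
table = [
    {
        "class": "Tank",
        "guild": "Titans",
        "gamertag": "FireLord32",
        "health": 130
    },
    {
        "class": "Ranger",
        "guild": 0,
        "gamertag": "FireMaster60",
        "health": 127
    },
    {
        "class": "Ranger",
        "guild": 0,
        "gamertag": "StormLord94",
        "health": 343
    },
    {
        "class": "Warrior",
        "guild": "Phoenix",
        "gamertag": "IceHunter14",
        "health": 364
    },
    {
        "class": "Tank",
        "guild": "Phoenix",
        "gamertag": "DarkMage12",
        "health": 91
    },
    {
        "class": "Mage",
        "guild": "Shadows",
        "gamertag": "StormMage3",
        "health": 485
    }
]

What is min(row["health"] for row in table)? 91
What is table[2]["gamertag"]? "StormLord94"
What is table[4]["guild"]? "Phoenix"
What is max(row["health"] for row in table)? 485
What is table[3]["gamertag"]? "IceHunter14"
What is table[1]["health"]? 127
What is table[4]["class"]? "Tank"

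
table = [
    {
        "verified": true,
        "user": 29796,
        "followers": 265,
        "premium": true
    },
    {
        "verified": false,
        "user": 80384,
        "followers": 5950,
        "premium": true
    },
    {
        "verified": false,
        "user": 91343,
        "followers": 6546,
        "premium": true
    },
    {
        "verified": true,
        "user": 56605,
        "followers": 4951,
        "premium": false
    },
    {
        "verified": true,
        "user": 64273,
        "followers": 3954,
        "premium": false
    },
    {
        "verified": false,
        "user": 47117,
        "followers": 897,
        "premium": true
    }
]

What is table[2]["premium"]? True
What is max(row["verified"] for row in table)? True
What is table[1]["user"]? 80384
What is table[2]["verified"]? False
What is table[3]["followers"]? 4951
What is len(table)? 6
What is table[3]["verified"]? True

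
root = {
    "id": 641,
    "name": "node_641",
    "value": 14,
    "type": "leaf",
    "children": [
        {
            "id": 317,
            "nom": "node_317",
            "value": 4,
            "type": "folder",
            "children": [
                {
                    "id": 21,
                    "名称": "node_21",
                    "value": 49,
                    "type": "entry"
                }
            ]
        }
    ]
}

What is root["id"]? 641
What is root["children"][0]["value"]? 4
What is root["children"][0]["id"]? 317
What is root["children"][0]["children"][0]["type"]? "entry"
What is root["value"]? 14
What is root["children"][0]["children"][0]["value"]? 49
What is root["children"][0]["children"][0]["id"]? 21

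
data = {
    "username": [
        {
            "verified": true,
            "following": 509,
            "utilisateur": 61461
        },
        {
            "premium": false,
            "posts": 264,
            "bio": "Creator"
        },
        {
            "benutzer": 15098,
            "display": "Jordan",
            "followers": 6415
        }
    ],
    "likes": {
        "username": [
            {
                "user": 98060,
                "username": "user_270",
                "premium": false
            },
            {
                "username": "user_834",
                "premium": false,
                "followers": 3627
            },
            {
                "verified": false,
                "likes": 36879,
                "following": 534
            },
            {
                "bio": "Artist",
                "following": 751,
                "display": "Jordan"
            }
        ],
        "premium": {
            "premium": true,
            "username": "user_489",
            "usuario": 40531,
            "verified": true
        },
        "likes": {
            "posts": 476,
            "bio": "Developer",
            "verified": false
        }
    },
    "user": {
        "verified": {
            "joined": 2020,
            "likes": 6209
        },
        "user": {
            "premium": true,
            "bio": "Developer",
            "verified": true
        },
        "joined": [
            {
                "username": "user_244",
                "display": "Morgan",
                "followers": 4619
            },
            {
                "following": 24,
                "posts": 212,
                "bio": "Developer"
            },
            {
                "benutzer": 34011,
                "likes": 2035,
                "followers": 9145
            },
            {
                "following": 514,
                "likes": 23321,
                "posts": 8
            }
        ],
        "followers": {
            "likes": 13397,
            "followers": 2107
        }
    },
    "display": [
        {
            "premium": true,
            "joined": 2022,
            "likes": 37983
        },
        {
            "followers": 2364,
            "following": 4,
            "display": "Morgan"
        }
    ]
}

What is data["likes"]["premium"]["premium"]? True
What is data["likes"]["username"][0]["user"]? 98060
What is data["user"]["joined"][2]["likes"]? 2035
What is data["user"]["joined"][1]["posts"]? 212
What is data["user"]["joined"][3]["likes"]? 23321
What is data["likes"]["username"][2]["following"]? 534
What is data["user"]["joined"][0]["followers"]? 4619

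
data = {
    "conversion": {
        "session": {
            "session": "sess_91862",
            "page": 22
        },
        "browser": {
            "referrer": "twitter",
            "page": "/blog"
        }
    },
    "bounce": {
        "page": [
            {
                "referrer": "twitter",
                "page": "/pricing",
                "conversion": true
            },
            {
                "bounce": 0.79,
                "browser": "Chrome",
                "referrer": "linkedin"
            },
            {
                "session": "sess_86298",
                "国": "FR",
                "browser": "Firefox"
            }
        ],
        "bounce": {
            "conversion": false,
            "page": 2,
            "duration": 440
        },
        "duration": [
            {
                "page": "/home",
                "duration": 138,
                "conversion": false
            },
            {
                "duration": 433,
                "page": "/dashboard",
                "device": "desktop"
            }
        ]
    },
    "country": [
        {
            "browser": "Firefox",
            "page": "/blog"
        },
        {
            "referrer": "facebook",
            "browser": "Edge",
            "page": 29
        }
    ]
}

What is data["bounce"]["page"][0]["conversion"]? True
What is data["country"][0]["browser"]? "Firefox"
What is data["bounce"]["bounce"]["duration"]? 440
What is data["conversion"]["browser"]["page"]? "/blog"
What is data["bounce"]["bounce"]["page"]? 2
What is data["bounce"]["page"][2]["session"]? "sess_86298"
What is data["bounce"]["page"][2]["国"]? "FR"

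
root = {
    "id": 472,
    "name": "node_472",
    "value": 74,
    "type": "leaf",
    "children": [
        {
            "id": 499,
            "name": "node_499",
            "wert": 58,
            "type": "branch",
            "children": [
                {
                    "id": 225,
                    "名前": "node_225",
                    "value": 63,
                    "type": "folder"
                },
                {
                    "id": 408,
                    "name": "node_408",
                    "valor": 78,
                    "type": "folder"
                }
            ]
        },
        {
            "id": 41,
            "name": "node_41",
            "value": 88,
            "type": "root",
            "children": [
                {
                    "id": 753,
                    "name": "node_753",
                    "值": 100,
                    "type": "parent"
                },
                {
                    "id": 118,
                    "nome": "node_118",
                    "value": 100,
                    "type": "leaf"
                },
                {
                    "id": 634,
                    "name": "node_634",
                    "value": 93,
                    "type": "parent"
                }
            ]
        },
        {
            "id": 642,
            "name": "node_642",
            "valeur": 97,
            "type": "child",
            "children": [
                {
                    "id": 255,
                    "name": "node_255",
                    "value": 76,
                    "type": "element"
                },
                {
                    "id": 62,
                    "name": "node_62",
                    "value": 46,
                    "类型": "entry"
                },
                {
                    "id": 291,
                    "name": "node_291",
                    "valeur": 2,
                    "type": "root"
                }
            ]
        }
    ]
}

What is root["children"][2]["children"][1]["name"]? "node_62"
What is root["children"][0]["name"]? "node_499"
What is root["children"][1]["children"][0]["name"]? "node_753"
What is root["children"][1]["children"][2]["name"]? "node_634"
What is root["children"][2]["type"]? "child"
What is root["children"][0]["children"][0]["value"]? 63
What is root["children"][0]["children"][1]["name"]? "node_408"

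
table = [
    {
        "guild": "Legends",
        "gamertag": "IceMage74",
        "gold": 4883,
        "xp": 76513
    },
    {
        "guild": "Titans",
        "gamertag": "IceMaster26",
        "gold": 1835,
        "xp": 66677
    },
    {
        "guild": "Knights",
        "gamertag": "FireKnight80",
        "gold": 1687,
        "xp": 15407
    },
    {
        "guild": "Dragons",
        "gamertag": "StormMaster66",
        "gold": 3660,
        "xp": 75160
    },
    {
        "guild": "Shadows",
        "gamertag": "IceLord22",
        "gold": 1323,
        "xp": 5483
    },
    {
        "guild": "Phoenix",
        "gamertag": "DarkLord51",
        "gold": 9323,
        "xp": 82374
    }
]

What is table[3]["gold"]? 3660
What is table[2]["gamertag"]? "FireKnight80"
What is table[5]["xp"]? 82374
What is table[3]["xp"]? 75160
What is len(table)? 6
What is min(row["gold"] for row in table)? 1323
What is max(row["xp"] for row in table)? 82374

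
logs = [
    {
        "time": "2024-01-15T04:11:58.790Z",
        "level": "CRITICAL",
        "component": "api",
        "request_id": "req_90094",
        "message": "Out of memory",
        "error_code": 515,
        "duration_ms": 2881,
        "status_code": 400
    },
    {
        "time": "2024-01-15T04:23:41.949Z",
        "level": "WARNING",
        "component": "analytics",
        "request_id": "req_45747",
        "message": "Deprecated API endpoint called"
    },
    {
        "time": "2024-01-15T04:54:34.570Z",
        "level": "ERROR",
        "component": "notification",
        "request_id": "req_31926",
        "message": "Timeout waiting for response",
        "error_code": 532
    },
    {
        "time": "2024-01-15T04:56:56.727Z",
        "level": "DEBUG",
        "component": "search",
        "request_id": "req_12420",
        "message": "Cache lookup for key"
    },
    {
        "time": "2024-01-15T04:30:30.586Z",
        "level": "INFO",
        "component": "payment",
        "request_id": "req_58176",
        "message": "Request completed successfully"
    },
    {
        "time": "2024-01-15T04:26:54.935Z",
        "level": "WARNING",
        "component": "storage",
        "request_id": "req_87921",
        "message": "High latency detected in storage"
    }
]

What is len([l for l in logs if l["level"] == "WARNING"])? 2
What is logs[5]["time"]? "2024-01-15T04:26:54.935Z"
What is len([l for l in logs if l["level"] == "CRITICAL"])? 1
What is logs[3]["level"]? "DEBUG"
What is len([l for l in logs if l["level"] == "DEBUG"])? 1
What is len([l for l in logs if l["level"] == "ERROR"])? 1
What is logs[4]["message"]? "Request completed successfully"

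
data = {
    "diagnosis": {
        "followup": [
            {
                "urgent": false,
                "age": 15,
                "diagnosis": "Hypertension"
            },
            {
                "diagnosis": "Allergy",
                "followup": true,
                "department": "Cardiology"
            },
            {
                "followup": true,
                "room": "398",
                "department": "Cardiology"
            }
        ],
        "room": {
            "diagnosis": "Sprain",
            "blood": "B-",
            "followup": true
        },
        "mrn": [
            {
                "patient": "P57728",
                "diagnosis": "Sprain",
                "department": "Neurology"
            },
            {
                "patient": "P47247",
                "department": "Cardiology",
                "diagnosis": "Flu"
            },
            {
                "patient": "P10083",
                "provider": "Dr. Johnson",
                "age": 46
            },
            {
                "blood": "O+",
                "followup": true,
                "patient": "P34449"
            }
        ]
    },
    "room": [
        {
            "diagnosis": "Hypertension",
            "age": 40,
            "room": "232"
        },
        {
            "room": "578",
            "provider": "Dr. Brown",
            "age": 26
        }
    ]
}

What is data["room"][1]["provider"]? "Dr. Brown"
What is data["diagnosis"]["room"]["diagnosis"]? "Sprain"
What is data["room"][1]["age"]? 26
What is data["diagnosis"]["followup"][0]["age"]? 15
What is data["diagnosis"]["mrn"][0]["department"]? "Neurology"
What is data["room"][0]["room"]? "232"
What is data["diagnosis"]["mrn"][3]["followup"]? True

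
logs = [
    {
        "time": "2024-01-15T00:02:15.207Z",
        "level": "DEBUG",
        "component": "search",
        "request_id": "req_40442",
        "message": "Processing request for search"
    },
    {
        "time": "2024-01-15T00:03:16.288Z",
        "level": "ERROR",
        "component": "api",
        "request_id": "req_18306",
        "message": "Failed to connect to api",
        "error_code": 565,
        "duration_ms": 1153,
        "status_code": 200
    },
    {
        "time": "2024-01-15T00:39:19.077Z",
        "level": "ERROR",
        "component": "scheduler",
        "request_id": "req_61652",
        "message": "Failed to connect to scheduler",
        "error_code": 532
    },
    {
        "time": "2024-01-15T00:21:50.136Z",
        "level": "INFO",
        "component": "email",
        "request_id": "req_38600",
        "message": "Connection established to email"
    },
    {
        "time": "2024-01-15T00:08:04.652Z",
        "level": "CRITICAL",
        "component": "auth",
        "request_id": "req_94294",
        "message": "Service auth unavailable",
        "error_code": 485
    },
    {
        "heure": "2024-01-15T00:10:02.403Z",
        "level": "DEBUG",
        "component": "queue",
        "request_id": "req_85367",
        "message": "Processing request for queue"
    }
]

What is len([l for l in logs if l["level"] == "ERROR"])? 2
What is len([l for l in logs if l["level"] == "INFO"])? 1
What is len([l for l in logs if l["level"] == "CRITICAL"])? 1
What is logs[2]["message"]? "Failed to connect to scheduler"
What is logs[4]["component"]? "auth"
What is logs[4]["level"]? "CRITICAL"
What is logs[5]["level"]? "DEBUG"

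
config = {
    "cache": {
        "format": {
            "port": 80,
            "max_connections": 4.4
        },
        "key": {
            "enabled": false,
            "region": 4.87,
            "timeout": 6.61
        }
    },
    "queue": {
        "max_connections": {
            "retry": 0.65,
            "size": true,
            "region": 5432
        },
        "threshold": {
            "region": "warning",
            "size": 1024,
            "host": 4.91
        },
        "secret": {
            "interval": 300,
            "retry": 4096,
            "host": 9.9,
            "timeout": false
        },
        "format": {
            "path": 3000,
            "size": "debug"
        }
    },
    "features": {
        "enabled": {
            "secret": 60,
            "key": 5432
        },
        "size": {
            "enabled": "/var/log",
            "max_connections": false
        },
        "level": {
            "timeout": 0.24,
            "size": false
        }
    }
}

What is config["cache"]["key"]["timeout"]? 6.61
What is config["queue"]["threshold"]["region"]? "warning"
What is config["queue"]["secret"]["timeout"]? False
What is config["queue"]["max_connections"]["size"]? True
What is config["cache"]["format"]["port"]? 80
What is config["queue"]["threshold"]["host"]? 4.91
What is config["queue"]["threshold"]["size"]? 1024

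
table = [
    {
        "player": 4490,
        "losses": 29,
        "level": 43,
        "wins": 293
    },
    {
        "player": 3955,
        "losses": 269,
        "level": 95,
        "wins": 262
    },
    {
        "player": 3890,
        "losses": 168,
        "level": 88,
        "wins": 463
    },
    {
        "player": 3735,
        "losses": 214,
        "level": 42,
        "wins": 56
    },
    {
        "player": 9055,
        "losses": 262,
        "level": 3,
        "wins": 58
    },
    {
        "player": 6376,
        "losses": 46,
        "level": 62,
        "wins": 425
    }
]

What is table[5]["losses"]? 46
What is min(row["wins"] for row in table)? 56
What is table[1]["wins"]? 262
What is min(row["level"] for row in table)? 3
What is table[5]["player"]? 6376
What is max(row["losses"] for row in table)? 269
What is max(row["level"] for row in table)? 95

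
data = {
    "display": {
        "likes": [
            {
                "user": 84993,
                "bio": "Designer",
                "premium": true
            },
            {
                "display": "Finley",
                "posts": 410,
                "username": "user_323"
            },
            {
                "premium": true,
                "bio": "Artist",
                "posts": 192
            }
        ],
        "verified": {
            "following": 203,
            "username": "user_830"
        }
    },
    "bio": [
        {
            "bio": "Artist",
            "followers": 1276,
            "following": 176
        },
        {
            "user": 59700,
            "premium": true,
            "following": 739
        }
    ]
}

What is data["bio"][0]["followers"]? 1276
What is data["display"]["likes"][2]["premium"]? True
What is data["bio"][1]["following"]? 739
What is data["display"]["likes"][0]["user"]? 84993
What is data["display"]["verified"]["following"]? 203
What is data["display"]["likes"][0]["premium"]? True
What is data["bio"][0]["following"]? 176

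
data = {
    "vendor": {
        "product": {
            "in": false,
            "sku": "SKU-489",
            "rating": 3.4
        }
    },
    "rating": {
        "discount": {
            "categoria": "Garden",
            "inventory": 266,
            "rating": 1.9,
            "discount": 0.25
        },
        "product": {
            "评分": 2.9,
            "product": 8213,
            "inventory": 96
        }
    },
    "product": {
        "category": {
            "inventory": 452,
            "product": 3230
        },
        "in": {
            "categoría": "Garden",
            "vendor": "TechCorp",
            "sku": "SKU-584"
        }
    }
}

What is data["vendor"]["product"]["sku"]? "SKU-489"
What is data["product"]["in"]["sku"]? "SKU-584"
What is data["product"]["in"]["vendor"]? "TechCorp"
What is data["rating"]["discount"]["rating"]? 1.9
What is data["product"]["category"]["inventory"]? 452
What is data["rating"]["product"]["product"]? 8213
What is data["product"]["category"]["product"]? 3230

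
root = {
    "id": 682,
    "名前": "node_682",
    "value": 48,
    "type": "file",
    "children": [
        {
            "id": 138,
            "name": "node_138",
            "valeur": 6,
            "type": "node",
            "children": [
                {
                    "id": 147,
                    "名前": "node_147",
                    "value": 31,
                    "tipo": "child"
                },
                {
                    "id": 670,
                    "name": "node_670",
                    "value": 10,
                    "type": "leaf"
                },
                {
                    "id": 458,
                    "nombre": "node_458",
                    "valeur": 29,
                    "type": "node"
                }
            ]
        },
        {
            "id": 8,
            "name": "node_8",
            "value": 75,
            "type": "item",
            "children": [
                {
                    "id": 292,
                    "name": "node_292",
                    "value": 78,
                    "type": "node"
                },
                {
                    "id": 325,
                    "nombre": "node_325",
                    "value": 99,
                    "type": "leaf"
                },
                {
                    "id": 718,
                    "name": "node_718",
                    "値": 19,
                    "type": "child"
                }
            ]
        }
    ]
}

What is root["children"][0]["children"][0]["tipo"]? "child"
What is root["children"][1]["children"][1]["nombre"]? "node_325"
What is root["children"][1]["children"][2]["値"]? 19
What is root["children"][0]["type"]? "node"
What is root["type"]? "file"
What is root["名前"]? "node_682"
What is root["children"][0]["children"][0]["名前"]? "node_147"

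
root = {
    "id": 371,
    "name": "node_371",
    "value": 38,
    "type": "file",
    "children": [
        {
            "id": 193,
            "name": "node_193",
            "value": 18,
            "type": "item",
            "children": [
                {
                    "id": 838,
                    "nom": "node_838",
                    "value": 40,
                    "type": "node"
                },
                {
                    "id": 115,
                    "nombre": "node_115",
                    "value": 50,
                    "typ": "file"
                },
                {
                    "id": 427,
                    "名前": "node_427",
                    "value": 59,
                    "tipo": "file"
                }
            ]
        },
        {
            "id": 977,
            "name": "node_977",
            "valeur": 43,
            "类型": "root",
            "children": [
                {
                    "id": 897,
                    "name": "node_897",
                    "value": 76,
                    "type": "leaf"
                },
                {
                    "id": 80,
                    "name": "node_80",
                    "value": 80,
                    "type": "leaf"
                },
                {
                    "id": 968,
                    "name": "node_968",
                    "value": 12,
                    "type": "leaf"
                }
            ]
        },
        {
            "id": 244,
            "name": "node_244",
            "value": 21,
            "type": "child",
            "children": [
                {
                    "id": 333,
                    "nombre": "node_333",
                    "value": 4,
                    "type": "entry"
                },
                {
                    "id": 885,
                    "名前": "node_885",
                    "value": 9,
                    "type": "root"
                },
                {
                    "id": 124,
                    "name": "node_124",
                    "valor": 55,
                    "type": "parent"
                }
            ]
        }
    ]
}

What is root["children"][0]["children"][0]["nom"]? "node_838"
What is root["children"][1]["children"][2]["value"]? 12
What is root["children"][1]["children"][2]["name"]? "node_968"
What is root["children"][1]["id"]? 977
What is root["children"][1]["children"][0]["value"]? 76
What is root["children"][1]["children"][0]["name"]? "node_897"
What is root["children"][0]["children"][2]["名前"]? "node_427"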